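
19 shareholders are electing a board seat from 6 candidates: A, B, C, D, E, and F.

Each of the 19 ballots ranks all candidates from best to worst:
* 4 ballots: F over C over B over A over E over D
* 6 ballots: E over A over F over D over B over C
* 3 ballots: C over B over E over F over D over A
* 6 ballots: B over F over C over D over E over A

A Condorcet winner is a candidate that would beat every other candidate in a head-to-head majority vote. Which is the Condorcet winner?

F

F vs A: 13–6
F vs B: 10–9
F vs C: 16–3
F vs D: 19–0
F vs E: 10–9
F beats every other candidate.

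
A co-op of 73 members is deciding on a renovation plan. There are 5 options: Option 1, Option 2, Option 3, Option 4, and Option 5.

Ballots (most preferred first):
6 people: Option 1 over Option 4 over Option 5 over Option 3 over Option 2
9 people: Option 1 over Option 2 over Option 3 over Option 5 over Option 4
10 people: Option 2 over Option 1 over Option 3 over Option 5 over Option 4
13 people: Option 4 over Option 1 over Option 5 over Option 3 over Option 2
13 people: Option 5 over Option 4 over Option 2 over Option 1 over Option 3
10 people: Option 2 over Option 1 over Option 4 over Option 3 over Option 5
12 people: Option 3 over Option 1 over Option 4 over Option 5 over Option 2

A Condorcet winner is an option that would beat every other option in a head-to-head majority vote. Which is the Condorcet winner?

Option 1 vs Option 2: 40–33
Option 1 vs Option 3: 61–12
Option 1 vs Option 4: 47–26
Option 1 vs Option 5: 60–13
Option 1 beats every other option.

Option 1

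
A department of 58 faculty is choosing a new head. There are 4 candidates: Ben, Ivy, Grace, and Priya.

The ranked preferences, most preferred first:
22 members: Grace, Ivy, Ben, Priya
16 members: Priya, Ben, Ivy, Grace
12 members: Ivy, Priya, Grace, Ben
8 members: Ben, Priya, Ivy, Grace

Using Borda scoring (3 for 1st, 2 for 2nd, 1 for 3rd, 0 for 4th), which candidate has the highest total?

Ivy

Ben: 22×1 + 16×2 + 12×0 + 8×3 = 78
Ivy: 22×2 + 16×1 + 12×3 + 8×1 = 104
Grace: 22×3 + 16×0 + 12×1 + 8×0 = 78
Priya: 22×0 + 16×3 + 12×2 + 8×2 = 88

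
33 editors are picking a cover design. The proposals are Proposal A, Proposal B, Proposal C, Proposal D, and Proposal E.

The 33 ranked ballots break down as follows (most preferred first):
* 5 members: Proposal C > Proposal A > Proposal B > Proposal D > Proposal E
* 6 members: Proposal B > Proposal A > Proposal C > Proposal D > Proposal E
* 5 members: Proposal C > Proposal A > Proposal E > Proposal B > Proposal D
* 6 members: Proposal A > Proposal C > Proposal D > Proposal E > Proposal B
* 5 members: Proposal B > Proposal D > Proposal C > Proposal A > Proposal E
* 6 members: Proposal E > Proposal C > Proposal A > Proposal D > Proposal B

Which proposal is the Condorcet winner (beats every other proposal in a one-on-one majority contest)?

Proposal C vs Proposal A: 21–12
Proposal C vs Proposal B: 22–11
Proposal C vs Proposal D: 28–5
Proposal C vs Proposal E: 27–6
Proposal C beats every other proposal.

Proposal C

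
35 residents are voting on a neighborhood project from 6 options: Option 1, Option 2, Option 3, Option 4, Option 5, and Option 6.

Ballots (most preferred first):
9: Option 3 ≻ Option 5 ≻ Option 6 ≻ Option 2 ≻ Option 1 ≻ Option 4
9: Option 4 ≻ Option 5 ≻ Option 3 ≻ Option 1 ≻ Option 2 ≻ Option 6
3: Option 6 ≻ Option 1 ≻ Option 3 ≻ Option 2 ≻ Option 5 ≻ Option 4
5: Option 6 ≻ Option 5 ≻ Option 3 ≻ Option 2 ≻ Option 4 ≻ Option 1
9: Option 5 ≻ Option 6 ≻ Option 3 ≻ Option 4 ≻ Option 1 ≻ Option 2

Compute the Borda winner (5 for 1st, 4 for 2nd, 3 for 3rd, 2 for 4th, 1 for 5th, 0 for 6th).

Option 1: 9×1 + 9×2 + 3×4 + 5×0 + 9×1 = 48
Option 2: 9×2 + 9×1 + 3×2 + 5×2 + 9×0 = 43
Option 3: 9×5 + 9×3 + 3×3 + 5×3 + 9×3 = 123
Option 4: 9×0 + 9×5 + 3×0 + 5×1 + 9×2 = 68
Option 5: 9×4 + 9×4 + 3×1 + 5×4 + 9×5 = 140
Option 6: 9×3 + 9×0 + 3×5 + 5×5 + 9×4 = 103

Option 5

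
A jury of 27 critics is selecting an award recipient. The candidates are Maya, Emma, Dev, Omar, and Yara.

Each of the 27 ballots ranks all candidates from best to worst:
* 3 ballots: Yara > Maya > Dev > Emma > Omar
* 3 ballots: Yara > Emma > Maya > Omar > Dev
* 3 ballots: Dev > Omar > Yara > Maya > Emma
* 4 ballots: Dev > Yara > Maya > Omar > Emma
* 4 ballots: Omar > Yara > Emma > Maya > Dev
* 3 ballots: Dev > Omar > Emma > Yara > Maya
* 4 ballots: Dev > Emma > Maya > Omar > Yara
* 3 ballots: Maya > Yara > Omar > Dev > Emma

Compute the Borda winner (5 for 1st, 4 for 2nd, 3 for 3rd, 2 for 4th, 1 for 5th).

Maya: 3×4 + 3×3 + 3×2 + 4×3 + 4×2 + 3×1 + 4×3 + 3×5 = 77
Emma: 3×2 + 3×4 + 3×1 + 4×1 + 4×3 + 3×3 + 4×4 + 3×1 = 65
Dev: 3×3 + 3×1 + 3×5 + 4×5 + 4×1 + 3×5 + 4×5 + 3×2 = 92
Omar: 3×1 + 3×2 + 3×4 + 4×2 + 4×5 + 3×4 + 4×2 + 3×3 = 78
Yara: 3×5 + 3×5 + 3×3 + 4×4 + 4×4 + 3×2 + 4×1 + 3×4 = 93

Yara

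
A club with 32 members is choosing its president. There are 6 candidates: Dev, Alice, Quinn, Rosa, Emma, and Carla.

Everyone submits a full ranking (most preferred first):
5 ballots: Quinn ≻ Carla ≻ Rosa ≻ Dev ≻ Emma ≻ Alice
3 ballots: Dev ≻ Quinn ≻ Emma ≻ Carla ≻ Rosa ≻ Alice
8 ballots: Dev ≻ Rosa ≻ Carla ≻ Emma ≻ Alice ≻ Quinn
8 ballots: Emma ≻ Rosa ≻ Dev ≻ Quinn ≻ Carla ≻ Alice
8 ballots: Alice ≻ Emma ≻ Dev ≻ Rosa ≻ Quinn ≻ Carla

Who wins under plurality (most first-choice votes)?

First-place votes: Dev 11, Alice 8, Quinn 5, Rosa 0, Emma 8, Carla 0.

Dev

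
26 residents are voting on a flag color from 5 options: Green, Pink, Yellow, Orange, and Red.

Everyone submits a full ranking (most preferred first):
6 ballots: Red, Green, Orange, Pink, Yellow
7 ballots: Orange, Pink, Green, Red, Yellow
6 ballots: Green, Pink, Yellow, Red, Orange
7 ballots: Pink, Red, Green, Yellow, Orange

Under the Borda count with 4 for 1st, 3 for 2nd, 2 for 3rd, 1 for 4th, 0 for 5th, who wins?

Green: 6×3 + 7×2 + 6×4 + 7×2 = 70
Pink: 6×1 + 7×3 + 6×3 + 7×4 = 73
Yellow: 6×0 + 7×0 + 6×2 + 7×1 = 19
Orange: 6×2 + 7×4 + 6×0 + 7×0 = 40
Red: 6×4 + 7×1 + 6×1 + 7×3 = 58

Pink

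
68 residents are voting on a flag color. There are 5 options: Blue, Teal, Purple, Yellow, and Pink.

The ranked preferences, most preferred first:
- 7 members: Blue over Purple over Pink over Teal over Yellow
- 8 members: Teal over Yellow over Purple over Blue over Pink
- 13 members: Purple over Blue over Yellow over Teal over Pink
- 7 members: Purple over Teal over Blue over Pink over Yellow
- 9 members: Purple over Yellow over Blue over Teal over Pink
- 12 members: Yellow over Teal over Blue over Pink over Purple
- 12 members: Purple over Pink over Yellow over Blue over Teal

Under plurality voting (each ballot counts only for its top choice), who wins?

Purple

First-place votes: Blue 7, Teal 8, Purple 41, Yellow 12, Pink 0.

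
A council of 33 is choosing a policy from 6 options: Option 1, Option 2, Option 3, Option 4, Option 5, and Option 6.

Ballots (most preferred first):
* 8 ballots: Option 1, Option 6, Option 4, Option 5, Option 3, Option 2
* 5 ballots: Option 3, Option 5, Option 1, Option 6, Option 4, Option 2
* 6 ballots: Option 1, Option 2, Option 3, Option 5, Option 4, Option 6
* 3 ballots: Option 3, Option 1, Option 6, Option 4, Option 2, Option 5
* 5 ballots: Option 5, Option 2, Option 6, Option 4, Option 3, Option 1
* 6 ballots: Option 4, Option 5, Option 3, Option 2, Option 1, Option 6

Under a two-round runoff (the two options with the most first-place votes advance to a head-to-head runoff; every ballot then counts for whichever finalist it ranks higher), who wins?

Option 3

Round 1 first-place votes: Option 1 14, Option 2 0, Option 3 8, Option 4 6, Option 5 5, Option 6 0. Option 1 and Option 3 advance.
Runoff: Option 1 is ranked above Option 3 on 14 ballots, Option 3 above Option 1 on 19.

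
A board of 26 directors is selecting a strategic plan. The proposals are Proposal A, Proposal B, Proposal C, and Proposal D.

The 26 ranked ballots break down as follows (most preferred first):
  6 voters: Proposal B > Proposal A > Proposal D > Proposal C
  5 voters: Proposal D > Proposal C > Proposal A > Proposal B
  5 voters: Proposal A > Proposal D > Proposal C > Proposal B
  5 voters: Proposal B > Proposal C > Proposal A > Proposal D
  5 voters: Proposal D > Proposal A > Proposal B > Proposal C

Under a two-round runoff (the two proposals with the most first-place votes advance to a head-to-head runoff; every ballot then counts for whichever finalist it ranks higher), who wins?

Proposal D

Round 1 first-place votes: Proposal A 5, Proposal B 11, Proposal C 0, Proposal D 10. Proposal B and Proposal D advance.
Runoff: Proposal B is ranked above Proposal D on 11 ballots, Proposal D above Proposal B on 15.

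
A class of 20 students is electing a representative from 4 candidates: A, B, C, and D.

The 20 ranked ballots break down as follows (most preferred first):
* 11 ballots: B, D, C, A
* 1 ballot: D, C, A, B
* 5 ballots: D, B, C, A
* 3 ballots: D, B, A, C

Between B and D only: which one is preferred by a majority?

B

B is ranked above D on 11 ballots; D above B on 9.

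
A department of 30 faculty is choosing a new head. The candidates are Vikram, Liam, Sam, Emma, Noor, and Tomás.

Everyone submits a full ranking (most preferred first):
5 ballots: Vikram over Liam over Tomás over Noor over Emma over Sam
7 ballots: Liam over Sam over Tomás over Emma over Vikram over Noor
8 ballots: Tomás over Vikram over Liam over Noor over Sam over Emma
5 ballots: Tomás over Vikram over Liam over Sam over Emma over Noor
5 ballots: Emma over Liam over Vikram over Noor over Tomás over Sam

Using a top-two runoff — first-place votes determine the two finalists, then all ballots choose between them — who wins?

Liam

Round 1 first-place votes: Vikram 5, Liam 7, Sam 0, Emma 5, Noor 0, Tomás 13. Tomás and Liam advance.
Runoff: Tomás is ranked above Liam on 13 ballots, Liam above Tomás on 17.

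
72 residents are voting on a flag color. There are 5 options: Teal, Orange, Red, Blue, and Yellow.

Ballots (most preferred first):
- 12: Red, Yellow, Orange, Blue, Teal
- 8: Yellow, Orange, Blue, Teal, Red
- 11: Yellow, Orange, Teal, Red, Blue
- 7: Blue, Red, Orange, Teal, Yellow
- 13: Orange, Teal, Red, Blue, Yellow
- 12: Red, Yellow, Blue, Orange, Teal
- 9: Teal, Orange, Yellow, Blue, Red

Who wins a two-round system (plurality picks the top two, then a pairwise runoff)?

Round 1 first-place votes: Teal 9, Orange 13, Red 24, Blue 7, Yellow 19. Red and Yellow advance.
Runoff: Red is ranked above Yellow on 44 ballots, Yellow above Red on 28.

Red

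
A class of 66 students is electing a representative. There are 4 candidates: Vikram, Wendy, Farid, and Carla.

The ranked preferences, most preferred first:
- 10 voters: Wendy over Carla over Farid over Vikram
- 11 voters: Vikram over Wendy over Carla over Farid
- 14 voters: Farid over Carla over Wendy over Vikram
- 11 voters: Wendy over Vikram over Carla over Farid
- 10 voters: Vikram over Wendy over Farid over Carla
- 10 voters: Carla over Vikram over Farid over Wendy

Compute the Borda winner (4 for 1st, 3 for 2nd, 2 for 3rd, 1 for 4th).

Vikram: 10×1 + 11×4 + 14×1 + 11×3 + 10×4 + 10×3 = 171
Wendy: 10×4 + 11×3 + 14×2 + 11×4 + 10×3 + 10×1 = 185
Farid: 10×2 + 11×1 + 14×4 + 11×1 + 10×2 + 10×2 = 138
Carla: 10×3 + 11×2 + 14×3 + 11×2 + 10×1 + 10×4 = 166

Wendy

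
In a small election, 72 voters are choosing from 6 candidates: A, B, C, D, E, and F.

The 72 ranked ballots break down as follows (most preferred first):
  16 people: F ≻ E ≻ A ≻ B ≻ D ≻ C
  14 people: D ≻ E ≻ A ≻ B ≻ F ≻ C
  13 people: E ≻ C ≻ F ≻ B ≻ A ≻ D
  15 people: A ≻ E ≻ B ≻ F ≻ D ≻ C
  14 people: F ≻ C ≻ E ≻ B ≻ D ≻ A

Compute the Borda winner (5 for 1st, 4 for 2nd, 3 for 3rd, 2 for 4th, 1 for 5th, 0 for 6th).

E

A: 16×3 + 14×3 + 13×1 + 15×5 + 14×0 = 178
B: 16×2 + 14×2 + 13×2 + 15×3 + 14×2 = 159
C: 16×0 + 14×0 + 13×4 + 15×0 + 14×4 = 108
D: 16×1 + 14×5 + 13×0 + 15×1 + 14×1 = 115
E: 16×4 + 14×4 + 13×5 + 15×4 + 14×3 = 287
F: 16×5 + 14×1 + 13×3 + 15×2 + 14×5 = 233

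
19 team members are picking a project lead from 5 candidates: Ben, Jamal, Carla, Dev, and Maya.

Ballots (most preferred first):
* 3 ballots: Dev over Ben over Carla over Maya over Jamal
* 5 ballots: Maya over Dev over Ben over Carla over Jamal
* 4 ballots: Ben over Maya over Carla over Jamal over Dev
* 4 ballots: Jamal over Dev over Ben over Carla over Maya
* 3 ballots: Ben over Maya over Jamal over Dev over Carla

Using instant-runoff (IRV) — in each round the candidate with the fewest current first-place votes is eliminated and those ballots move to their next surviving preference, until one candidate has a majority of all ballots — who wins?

Round 1: Ben 7, Jamal 4, Carla 0, Dev 3, Maya 5. Carla eliminated.
Round 2: Ben 7, Jamal 4, Dev 3, Maya 5. Dev eliminated.
Round 3: Ben 10, Jamal 4, Maya 5. Ben has a majority (≥10).

Ben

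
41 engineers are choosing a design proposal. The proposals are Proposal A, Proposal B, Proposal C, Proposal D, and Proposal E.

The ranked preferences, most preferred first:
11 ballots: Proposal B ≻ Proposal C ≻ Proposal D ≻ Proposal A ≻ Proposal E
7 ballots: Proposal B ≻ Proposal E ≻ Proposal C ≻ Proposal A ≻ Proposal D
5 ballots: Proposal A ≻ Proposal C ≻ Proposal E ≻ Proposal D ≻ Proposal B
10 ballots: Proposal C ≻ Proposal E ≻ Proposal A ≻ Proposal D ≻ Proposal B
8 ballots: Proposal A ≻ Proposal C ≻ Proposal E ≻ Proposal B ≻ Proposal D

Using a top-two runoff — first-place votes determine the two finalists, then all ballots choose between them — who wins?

Proposal A

Round 1 first-place votes: Proposal A 13, Proposal B 18, Proposal C 10, Proposal D 0, Proposal E 0. Proposal B and Proposal A advance.
Runoff: Proposal B is ranked above Proposal A on 18 ballots, Proposal A above Proposal B on 23.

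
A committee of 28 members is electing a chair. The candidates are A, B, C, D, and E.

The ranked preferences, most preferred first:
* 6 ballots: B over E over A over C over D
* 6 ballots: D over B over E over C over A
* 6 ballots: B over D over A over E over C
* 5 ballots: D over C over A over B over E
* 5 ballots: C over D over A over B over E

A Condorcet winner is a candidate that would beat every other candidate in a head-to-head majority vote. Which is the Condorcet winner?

D vs A: 22–6
D vs B: 16–12
D vs C: 17–11
D vs E: 22–6
D beats every other candidate.

D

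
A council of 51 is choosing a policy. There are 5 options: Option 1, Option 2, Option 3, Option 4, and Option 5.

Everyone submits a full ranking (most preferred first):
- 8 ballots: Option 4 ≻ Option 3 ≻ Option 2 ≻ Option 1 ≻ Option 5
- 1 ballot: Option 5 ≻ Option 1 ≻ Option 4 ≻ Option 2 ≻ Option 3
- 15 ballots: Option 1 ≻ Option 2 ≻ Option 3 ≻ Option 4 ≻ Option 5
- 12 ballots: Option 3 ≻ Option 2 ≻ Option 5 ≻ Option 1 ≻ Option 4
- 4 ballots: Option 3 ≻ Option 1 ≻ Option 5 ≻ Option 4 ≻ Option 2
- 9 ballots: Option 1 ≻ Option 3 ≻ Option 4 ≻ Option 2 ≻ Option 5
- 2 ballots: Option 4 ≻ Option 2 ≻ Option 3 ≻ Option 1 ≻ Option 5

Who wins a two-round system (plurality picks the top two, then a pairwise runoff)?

Option 3

Round 1 first-place votes: Option 1 24, Option 2 0, Option 3 16, Option 4 10, Option 5 1. Option 1 and Option 3 advance.
Runoff: Option 1 is ranked above Option 3 on 25 ballots, Option 3 above Option 1 on 26.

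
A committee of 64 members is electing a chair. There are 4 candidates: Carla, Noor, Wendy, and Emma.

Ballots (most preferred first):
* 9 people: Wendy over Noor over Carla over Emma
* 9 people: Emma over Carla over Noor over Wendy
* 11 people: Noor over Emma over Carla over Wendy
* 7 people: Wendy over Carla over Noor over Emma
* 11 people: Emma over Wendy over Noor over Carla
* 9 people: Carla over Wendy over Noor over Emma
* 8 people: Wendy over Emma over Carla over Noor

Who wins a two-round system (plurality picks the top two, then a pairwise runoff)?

Round 1 first-place votes: Carla 9, Noor 11, Wendy 24, Emma 20. Wendy and Emma advance.
Runoff: Wendy is ranked above Emma on 33 ballots, Emma above Wendy on 31.

Wendy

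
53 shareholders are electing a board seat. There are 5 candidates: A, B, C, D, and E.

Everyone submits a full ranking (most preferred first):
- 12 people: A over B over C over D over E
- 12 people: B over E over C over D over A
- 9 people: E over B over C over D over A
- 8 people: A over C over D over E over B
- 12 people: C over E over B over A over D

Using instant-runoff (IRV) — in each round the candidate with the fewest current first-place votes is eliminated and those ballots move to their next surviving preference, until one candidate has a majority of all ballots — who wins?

Round 1: A 20, B 12, C 12, D 0, E 9. D eliminated.
Round 2: A 20, B 12, C 12, E 9. E eliminated.
Round 3: A 20, B 21, C 12. C eliminated.
Round 4: A 20, B 33. B has a majority (≥27).

B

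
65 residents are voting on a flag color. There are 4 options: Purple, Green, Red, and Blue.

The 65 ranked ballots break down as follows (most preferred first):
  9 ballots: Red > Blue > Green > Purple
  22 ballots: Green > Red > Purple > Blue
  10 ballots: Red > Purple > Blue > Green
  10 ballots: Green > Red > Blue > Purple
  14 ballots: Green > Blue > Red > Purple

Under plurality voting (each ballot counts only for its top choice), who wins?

Green

First-place votes: Purple 0, Green 46, Red 19, Blue 0.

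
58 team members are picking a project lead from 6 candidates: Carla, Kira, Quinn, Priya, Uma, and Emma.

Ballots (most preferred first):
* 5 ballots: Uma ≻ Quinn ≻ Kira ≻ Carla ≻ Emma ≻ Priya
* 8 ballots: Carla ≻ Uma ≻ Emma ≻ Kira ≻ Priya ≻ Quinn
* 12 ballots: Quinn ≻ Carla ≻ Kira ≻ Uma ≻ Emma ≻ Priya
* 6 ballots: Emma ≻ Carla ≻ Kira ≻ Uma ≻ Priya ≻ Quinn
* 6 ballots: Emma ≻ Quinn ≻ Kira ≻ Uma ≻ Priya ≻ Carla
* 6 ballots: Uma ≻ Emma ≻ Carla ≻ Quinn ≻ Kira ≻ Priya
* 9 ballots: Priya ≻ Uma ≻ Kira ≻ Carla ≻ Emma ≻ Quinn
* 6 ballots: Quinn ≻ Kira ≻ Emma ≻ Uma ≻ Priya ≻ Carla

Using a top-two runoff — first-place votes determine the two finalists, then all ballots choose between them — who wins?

Round 1 first-place votes: Carla 8, Kira 0, Quinn 18, Priya 9, Uma 11, Emma 12. Quinn and Emma advance.
Runoff: Quinn is ranked above Emma on 23 ballots, Emma above Quinn on 35.

Emma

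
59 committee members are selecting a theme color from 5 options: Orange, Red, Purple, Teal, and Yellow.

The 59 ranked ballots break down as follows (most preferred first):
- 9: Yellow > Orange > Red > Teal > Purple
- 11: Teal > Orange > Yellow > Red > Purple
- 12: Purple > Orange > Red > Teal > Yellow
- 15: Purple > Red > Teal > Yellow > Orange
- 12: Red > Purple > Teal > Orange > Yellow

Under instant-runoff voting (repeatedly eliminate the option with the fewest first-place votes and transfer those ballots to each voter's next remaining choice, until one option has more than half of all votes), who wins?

Round 1: Orange 0, Red 12, Purple 27, Teal 11, Yellow 9. Orange eliminated.
Round 2: Red 12, Purple 27, Teal 11, Yellow 9. Yellow eliminated.
Round 3: Red 21, Purple 27, Teal 11. Teal eliminated.
Round 4: Red 32, Purple 27. Red has a majority (≥30).

Red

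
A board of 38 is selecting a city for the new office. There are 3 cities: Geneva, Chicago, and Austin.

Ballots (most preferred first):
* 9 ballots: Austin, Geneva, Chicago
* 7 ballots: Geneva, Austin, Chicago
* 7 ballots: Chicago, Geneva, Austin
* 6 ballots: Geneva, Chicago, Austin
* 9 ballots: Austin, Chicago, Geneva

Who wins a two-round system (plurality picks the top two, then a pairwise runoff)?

Geneva

Round 1 first-place votes: Geneva 13, Chicago 7, Austin 18. Austin and Geneva advance.
Runoff: Austin is ranked above Geneva on 18 ballots, Geneva above Austin on 20.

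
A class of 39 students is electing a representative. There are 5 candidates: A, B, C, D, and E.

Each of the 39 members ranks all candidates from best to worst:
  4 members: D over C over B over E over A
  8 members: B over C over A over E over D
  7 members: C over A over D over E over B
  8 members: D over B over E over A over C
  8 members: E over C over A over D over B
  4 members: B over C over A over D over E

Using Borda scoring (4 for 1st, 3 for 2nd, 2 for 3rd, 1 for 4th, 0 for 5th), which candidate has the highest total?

C

A: 4×0 + 8×2 + 7×3 + 8×1 + 8×2 + 4×2 = 69
B: 4×2 + 8×4 + 7×0 + 8×3 + 8×0 + 4×4 = 80
C: 4×3 + 8×3 + 7×4 + 8×0 + 8×3 + 4×3 = 100
D: 4×4 + 8×0 + 7×2 + 8×4 + 8×1 + 4×1 = 74
E: 4×1 + 8×1 + 7×1 + 8×2 + 8×4 + 4×0 = 67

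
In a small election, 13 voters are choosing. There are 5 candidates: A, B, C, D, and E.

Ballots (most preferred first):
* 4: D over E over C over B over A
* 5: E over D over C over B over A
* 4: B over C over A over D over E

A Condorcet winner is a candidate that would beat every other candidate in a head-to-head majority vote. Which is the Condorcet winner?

D

D vs A: 9–4
D vs B: 9–4
D vs C: 9–4
D vs E: 8–5
D beats every other candidate.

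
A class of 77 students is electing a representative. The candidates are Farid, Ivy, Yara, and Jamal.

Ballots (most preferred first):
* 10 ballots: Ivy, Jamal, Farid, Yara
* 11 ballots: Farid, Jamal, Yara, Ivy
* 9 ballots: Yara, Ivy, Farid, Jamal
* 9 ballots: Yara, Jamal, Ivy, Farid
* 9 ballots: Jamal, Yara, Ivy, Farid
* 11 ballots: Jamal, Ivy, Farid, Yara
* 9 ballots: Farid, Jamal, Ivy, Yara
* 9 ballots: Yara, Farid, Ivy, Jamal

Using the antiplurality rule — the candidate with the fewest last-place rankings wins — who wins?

Last-place votes: Farid 18, Ivy 11, Yara 30, Jamal 18.

Ivy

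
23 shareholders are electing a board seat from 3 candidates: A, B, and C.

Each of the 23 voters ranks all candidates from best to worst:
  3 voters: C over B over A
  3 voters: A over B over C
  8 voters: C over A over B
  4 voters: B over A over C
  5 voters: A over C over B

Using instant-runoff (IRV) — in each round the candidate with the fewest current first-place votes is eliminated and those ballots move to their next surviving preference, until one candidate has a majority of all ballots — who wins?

Round 1: A 8, B 4, C 11. B eliminated.
Round 2: A 12, C 11. A has a majority (≥12).

A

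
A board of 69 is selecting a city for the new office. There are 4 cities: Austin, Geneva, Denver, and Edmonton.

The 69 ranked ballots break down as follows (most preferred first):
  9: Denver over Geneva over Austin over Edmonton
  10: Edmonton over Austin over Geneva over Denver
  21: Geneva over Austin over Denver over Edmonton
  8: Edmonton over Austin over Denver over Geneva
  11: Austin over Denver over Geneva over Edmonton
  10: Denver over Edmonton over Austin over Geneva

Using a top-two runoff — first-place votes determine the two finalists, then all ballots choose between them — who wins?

Denver

Round 1 first-place votes: Austin 11, Geneva 21, Denver 19, Edmonton 18. Geneva and Denver advance.
Runoff: Geneva is ranked above Denver on 31 ballots, Denver above Geneva on 38.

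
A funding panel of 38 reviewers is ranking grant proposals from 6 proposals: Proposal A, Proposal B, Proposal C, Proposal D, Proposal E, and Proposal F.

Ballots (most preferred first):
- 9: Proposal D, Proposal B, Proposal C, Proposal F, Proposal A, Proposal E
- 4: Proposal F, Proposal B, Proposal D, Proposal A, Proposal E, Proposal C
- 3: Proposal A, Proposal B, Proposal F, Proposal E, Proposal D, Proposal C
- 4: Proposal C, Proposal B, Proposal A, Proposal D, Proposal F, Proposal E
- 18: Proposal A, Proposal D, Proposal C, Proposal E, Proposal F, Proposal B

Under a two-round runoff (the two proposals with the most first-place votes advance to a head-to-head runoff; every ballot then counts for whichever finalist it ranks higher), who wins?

Round 1 first-place votes: Proposal A 21, Proposal B 0, Proposal C 4, Proposal D 9, Proposal E 0, Proposal F 4. Proposal A and Proposal D advance.
Runoff: Proposal A is ranked above Proposal D on 25 ballots, Proposal D above Proposal A on 13.

Proposal A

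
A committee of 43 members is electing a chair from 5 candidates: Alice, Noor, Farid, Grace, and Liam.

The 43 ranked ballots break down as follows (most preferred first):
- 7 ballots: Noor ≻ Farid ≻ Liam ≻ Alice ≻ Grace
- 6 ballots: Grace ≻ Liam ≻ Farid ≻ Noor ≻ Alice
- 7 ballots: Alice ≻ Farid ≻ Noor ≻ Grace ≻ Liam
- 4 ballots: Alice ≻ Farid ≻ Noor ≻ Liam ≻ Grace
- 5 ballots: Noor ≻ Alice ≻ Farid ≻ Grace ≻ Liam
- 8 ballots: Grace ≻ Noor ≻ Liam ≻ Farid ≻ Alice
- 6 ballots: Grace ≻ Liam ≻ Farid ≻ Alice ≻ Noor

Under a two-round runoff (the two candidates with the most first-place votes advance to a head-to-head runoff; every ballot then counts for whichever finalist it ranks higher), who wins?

Noor

Round 1 first-place votes: Alice 11, Noor 12, Farid 0, Grace 20, Liam 0. Grace and Noor advance.
Runoff: Grace is ranked above Noor on 20 ballots, Noor above Grace on 23.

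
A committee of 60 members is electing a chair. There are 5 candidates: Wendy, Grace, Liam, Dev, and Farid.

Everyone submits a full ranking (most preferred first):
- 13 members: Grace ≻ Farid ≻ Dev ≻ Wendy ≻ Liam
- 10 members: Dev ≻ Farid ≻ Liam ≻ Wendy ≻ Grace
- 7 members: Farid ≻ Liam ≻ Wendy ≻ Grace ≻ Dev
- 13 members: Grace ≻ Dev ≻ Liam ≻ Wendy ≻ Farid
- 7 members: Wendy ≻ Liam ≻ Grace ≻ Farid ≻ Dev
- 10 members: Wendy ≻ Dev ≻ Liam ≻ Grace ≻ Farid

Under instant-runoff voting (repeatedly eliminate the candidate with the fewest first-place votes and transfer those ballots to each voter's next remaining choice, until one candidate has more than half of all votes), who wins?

Wendy

Round 1: Wendy 17, Grace 26, Liam 0, Dev 10, Farid 7. Liam eliminated.
Round 2: Wendy 17, Grace 26, Dev 10, Farid 7. Farid eliminated.
Round 3: Wendy 24, Grace 26, Dev 10. Dev eliminated.
Round 4: Wendy 34, Grace 26. Wendy has a majority (≥31).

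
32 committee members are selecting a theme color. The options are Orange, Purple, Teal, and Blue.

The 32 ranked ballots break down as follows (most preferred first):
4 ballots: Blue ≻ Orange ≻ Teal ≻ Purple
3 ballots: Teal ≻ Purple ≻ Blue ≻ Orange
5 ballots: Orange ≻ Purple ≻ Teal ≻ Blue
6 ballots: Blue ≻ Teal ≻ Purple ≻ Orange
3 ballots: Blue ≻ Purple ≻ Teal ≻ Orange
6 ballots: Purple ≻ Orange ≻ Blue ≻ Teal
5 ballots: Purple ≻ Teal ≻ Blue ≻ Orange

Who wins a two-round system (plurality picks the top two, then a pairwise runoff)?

Purple

Round 1 first-place votes: Orange 5, Purple 11, Teal 3, Blue 13. Blue and Purple advance.
Runoff: Blue is ranked above Purple on 13 ballots, Purple above Blue on 19.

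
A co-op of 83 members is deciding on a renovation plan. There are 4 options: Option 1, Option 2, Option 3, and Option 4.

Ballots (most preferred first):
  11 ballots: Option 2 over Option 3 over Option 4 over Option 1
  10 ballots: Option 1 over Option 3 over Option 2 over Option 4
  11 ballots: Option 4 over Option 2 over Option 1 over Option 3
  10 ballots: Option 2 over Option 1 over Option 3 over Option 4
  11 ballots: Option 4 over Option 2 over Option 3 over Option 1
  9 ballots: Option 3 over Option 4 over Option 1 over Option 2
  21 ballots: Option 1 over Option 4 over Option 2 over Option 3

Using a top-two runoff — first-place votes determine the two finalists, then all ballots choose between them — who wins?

Round 1 first-place votes: Option 1 31, Option 2 21, Option 3 9, Option 4 22. Option 1 and Option 4 advance.
Runoff: Option 1 is ranked above Option 4 on 41 ballots, Option 4 above Option 1 on 42.

Option 4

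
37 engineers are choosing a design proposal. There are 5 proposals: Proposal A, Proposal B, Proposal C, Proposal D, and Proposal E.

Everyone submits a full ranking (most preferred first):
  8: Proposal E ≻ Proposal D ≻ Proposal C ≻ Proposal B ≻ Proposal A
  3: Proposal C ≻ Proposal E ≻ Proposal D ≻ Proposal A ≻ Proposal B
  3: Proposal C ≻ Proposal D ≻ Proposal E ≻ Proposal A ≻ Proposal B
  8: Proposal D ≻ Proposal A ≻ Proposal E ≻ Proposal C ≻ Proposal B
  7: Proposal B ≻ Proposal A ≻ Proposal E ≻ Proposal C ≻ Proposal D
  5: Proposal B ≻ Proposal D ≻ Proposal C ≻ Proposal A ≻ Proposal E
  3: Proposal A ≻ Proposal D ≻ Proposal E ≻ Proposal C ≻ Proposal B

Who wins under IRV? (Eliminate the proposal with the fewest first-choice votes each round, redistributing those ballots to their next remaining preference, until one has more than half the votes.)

Proposal D

Round 1: Proposal A 3, Proposal B 12, Proposal C 6, Proposal D 8, Proposal E 8. Proposal A eliminated.
Round 2: Proposal B 12, Proposal C 6, Proposal D 11, Proposal E 8. Proposal C eliminated.
Round 3: Proposal B 12, Proposal D 14, Proposal E 11. Proposal E eliminated.
Round 4: Proposal B 12, Proposal D 25. Proposal D has a majority (≥19).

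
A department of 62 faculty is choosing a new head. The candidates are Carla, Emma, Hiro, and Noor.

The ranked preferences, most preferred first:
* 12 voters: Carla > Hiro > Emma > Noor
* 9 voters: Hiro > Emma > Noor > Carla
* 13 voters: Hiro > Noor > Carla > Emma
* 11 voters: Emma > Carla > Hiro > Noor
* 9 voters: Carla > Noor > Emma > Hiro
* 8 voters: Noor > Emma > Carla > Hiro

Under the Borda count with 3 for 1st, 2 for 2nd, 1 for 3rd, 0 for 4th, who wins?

Carla: 12×3 + 9×0 + 13×1 + 11×2 + 9×3 + 8×1 = 106
Emma: 12×1 + 9×2 + 13×0 + 11×3 + 9×1 + 8×2 = 88
Hiro: 12×2 + 9×3 + 13×3 + 11×1 + 9×0 + 8×0 = 101
Noor: 12×0 + 9×1 + 13×2 + 11×0 + 9×2 + 8×3 = 77

Carla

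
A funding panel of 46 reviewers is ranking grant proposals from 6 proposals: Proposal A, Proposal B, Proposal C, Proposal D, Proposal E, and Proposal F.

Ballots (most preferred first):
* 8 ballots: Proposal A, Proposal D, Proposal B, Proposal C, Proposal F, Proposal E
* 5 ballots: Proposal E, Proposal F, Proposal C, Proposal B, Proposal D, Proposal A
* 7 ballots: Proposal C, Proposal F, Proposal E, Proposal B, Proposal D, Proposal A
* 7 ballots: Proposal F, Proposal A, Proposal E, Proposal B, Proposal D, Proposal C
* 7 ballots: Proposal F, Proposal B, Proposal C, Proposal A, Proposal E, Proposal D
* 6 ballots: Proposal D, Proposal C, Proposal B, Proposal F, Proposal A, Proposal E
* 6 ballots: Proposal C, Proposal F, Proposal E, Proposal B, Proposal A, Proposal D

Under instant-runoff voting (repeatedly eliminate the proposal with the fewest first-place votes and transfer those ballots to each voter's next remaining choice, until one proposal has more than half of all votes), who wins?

Proposal C

Round 1: Proposal A 8, Proposal B 0, Proposal C 13, Proposal D 6, Proposal E 5, Proposal F 14. Proposal B eliminated.
Round 2: Proposal A 8, Proposal C 13, Proposal D 6, Proposal E 5, Proposal F 14. Proposal E eliminated.
Round 3: Proposal A 8, Proposal C 13, Proposal D 6, Proposal F 19. Proposal D eliminated.
Round 4: Proposal A 8, Proposal C 19, Proposal F 19. Proposal A eliminated.
Round 5: Proposal C 27, Proposal F 19. Proposal C has a majority (≥24).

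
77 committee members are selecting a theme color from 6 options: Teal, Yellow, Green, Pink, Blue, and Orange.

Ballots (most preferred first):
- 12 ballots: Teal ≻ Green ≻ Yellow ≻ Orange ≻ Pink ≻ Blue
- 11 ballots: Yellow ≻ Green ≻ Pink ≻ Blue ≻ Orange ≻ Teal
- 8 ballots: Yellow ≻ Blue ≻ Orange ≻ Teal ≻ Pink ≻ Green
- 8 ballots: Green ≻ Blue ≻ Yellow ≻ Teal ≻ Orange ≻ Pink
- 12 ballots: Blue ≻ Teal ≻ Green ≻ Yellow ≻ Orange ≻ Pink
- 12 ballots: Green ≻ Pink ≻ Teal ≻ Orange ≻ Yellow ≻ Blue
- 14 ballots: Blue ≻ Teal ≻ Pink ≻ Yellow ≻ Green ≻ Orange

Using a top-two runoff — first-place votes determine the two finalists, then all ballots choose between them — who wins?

Green

Round 1 first-place votes: Teal 12, Yellow 19, Green 20, Pink 0, Blue 26, Orange 0. Blue and Green advance.
Runoff: Blue is ranked above Green on 34 ballots, Green above Blue on 43.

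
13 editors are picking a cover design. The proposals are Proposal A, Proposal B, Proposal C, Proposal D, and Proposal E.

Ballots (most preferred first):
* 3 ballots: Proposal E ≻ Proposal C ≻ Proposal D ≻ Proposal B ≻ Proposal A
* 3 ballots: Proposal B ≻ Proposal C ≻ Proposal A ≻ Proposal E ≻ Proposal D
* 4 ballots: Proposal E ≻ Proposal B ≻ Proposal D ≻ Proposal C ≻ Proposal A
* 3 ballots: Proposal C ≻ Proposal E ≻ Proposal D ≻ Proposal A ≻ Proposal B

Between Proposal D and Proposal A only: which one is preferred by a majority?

Proposal D is ranked above Proposal A on 10 ballots; Proposal A above Proposal D on 3.

Proposal D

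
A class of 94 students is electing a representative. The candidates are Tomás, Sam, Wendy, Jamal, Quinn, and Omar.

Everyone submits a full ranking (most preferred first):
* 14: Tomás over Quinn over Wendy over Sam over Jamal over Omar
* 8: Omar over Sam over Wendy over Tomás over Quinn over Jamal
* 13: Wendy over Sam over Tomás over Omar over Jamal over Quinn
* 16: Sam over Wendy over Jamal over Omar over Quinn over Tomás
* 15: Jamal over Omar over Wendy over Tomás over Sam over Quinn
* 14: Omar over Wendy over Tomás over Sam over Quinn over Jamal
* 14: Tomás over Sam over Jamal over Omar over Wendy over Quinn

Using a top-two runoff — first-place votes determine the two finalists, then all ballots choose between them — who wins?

Omar

Round 1 first-place votes: Tomás 28, Sam 16, Wendy 13, Jamal 15, Quinn 0, Omar 22. Tomás and Omar advance.
Runoff: Tomás is ranked above Omar on 41 ballots, Omar above Tomás on 53.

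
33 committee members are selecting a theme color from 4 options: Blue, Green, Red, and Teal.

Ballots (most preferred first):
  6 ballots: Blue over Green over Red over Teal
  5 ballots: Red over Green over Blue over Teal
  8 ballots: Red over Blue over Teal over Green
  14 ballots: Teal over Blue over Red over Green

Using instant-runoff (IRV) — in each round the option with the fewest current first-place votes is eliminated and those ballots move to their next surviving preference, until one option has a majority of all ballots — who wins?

Round 1: Blue 6, Green 0, Red 13, Teal 14. Green eliminated.
Round 2: Blue 6, Red 13, Teal 14. Blue eliminated.
Round 3: Red 19, Teal 14. Red has a majority (≥17).

Red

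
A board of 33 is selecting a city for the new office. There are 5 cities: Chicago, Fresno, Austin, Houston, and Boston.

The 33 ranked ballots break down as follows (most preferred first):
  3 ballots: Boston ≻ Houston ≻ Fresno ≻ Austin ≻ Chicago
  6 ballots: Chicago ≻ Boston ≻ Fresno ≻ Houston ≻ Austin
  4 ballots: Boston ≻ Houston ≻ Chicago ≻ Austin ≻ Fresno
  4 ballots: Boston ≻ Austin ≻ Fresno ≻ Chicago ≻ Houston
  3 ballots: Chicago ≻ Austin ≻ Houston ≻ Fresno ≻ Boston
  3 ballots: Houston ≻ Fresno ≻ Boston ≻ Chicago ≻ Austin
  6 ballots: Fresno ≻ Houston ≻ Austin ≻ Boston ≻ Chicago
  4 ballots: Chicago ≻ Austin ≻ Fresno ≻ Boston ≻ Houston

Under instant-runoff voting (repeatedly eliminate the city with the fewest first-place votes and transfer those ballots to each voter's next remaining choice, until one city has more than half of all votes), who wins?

Round 1: Chicago 13, Fresno 6, Austin 0, Houston 3, Boston 11. Austin eliminated.
Round 2: Chicago 13, Fresno 6, Houston 3, Boston 11. Houston eliminated.
Round 3: Chicago 13, Fresno 9, Boston 11. Fresno eliminated.
Round 4: Chicago 13, Boston 20. Boston has a majority (≥17).

Boston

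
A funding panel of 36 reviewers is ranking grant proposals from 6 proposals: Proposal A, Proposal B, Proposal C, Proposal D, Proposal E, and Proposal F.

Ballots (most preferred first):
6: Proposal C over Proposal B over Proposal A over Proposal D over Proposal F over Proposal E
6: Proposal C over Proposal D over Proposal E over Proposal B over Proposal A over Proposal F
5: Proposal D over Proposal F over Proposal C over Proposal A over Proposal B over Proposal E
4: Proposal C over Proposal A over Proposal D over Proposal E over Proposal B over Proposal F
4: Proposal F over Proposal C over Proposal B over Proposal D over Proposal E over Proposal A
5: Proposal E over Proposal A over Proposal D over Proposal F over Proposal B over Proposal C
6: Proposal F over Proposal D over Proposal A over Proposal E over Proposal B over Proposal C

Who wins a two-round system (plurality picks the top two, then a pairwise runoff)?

Proposal F

Round 1 first-place votes: Proposal A 0, Proposal B 0, Proposal C 16, Proposal D 5, Proposal E 5, Proposal F 10. Proposal C and Proposal F advance.
Runoff: Proposal C is ranked above Proposal F on 16 ballots, Proposal F above Proposal C on 20.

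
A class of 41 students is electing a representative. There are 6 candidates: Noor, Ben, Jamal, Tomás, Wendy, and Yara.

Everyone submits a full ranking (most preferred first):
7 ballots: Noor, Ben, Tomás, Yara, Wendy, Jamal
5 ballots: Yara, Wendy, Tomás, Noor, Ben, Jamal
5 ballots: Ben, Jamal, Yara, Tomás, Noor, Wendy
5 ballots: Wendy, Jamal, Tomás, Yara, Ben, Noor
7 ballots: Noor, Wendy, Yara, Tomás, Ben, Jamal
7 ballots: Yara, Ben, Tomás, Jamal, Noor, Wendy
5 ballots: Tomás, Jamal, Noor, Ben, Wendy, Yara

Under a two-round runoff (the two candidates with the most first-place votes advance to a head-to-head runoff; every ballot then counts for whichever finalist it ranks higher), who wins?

Yara

Round 1 first-place votes: Noor 14, Ben 5, Jamal 0, Tomás 5, Wendy 5, Yara 12. Noor and Yara advance.
Runoff: Noor is ranked above Yara on 19 ballots, Yara above Noor on 22.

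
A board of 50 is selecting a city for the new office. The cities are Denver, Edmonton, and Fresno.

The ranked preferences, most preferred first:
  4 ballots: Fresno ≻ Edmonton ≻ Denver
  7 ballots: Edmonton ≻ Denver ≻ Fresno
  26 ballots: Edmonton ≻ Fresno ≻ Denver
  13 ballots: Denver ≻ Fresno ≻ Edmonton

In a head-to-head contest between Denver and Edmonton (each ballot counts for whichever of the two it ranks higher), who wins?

Denver is ranked above Edmonton on 13 ballots; Edmonton above Denver on 37.

Edmonton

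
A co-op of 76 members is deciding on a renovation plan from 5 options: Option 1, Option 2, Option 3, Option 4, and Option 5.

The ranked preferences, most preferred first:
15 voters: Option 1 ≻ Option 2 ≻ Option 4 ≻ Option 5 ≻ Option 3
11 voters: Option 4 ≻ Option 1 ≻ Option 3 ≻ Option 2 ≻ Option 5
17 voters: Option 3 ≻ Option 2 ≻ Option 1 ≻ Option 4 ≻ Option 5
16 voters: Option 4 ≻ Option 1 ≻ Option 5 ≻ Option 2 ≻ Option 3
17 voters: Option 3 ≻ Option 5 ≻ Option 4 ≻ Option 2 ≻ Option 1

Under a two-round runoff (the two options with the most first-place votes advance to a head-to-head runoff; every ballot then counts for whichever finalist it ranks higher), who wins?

Round 1 first-place votes: Option 1 15, Option 2 0, Option 3 34, Option 4 27, Option 5 0. Option 3 and Option 4 advance.
Runoff: Option 3 is ranked above Option 4 on 34 ballots, Option 4 above Option 3 on 42.

Option 4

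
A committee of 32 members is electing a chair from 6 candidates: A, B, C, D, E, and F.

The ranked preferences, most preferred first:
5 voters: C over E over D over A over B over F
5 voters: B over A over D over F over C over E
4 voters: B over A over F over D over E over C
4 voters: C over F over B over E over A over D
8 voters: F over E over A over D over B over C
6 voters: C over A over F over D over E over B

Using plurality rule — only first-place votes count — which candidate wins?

First-place votes: A 0, B 9, C 15, D 0, E 0, F 8.

C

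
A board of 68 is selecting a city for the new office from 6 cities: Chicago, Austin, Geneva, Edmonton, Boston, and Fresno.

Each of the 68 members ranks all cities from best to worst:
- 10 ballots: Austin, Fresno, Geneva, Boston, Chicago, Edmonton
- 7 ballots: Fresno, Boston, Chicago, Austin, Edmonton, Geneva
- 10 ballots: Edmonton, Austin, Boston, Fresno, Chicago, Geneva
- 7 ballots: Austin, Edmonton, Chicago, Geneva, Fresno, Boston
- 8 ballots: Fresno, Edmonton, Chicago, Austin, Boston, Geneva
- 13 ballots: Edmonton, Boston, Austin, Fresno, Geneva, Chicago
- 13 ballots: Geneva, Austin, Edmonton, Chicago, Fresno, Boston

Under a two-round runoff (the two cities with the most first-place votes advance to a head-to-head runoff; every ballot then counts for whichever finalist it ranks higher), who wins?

Austin

Round 1 first-place votes: Chicago 0, Austin 17, Geneva 13, Edmonton 23, Boston 0, Fresno 15. Edmonton and Austin advance.
Runoff: Edmonton is ranked above Austin on 31 ballots, Austin above Edmonton on 37.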